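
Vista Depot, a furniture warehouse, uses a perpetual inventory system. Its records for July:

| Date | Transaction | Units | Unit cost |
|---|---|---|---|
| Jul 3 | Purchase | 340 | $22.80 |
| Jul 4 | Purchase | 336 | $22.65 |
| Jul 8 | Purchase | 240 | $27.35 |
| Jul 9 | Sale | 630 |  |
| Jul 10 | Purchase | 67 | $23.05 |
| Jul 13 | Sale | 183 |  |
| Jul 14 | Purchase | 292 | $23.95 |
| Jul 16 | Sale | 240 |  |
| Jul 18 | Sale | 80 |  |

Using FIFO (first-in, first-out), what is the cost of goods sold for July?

Jul 9, 630 sold [FIFO — oldest first]: 340 @ $22.80 + 290 @ $22.65 = $14,320.50
Jul 13, 183 sold [FIFO — oldest first]: 46 @ $22.65 + 137 @ $27.35 = $4,788.85
Jul 16, 240 sold [FIFO — oldest first]: 103 @ $27.35 + 67 @ $23.05 + 70 @ $23.95 = $6,037.90
Jul 18, 80 sold [FIFO — oldest first]: 80 @ $23.95 = $1,916.00
Total COGS = $14,320.50 + $4,788.85 + $6,037.90 + $1,916.00 = $27,063.25
Ending inventory: 142 @ $23.95 = $3,400.90
Check: goods available $30,464.15 = COGS $27,063.25 + ending $3,400.90

COGS = $27,063.25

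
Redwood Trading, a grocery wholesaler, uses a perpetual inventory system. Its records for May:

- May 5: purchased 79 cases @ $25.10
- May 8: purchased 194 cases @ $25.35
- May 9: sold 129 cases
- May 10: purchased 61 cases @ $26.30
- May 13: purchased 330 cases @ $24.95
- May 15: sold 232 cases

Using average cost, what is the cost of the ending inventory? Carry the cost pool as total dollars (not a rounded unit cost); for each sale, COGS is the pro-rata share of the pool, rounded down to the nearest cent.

Ending inventory = $7,633.22

After May 5: 79 on hand, pool $1,982.90 (≈ $25.1000 each)
After May 8: 273 on hand, pool $6,900.80 (≈ $25.2777 each)
May 9, sell 129: 129/273 × $6,900.80 → $3,260.81
After May 10: 205 on hand, pool $5,244.29 (≈ $25.5819 each)
After May 13: 535 on hand, pool $13,477.79 (≈ $25.1921 each)
May 15, sell 232: 232/535 × $13,477.79 → $5,844.57
Total COGS = $3,260.81 + $5,844.57 = $9,105.38
Ending inventory (cost pool remaining) = $7,633.22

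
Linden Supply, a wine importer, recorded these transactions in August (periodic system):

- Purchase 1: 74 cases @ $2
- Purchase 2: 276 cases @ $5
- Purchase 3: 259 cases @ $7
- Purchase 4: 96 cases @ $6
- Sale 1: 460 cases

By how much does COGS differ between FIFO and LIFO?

FIFO COGS: 74 @ $2 + 276 @ $5 + 110 @ $7 = $2,298
LIFO COGS: 96 @ $6 + 259 @ $7 + 105 @ $5 = $2,914
Difference = |$2,298 − $2,914| = $616

$616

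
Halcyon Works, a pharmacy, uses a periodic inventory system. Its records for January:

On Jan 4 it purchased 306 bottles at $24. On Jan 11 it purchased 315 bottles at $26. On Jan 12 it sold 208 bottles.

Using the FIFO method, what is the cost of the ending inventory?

Ending inventory = $10,542

Jan 12, 208 sold [FIFO — oldest first]: 208 @ $24 = $4,992
Ending inventory: 98 @ $24 + 315 @ $26 = $10,542
Check: goods available $15,534 = COGS $4,992 + ending $10,542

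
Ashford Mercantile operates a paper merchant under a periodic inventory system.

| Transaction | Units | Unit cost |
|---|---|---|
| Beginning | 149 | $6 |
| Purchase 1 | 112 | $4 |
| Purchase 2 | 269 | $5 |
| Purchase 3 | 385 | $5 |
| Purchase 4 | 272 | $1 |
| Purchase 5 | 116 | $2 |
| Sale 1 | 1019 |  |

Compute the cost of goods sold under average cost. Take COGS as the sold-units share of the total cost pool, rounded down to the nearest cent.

Sale 1, sell 1019: 1019/1303 × $5,116.00 → $4,000.92
Ending inventory (cost pool remaining) = $1,115.08
Check: goods available $5,116.00 = COGS $4,000.92 + ending $1,115.08

COGS = $4,000.92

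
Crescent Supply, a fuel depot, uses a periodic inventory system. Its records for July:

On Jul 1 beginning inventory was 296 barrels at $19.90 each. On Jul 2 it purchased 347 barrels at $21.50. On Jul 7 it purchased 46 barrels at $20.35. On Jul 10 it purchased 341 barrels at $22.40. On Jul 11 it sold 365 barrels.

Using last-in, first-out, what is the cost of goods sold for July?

Jul 11, 365 sold [LIFO — newest first]: 341 @ $22.40 + 24 @ $20.35 = $8,126.80
Ending inventory: 296 @ $19.90 + 347 @ $21.50 + 22 @ $20.35 = $13,798.60

COGS = $8,126.80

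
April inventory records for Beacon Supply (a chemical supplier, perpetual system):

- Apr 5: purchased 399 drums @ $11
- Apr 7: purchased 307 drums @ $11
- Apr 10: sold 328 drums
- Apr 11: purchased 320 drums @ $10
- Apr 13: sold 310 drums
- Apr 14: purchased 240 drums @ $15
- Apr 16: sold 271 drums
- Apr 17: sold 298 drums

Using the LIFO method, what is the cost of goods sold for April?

Apr 10, 328 sold [LIFO — newest first]: 307 @ $11 + 21 @ $11 = $3,608
Apr 13, 310 sold [LIFO — newest first]: 310 @ $10 = $3,100
Apr 16, 271 sold [LIFO — newest first]: 240 @ $15 + 10 @ $10 + 21 @ $11 = $3,931
Apr 17, 298 sold [LIFO — newest first]: 298 @ $11 = $3,278
Total COGS = $3,608 + $3,100 + $3,931 + $3,278 = $13,917
Ending inventory: 59 @ $11 = $649
Check: goods available $14,566 = COGS $13,917 + ending $649

COGS = $13,917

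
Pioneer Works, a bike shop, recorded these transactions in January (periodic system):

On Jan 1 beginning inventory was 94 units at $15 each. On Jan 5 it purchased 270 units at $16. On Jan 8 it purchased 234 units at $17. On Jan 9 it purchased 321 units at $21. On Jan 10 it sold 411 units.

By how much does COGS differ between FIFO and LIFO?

FIFO COGS: 94 @ $15 + 270 @ $16 + 47 @ $17 = $6,529
LIFO COGS: 321 @ $21 + 90 @ $17 = $8,271
Difference = |$6,529 − $8,271| = $1,742

$1,742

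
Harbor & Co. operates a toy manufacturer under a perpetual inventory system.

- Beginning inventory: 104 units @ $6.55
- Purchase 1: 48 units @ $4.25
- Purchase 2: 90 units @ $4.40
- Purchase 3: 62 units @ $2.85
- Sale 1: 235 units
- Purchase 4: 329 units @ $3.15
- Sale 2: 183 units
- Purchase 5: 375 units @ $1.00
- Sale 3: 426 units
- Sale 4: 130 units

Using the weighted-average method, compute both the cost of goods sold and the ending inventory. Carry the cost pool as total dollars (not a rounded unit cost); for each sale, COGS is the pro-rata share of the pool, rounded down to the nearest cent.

After Beginning: 104 on hand, pool $681.20 (≈ $6.5500 each)
After Purchase 1: 152 on hand, pool $885.20 (≈ $5.8237 each)
After Purchase 2: 242 on hand, pool $1,281.20 (≈ $5.2942 each)
After Purchase 3: 304 on hand, pool $1,457.90 (≈ $4.7957 each)
Sale 1, sell 235: 235/304 × $1,457.90 → $1,126.99
After Purchase 4: 398 on hand, pool $1,367.26 (≈ $3.4353 each)
Sale 2, sell 183: 183/398 × $1,367.26 → $628.66
After Purchase 5: 590 on hand, pool $1,113.60 (≈ $1.8875 each)
Sale 3, sell 426: 426/590 × $1,113.60 → $804.05
Sale 4, sell 130: 130/164 × $309.55 → $245.37
Total COGS = $1,126.99 + $628.66 + $804.05 + $245.37 = $2,805.07
Ending inventory (cost pool remaining) = $64.18
Check: goods available $2,869.25 = COGS $2,805.07 + ending $64.18

COGS = $2,805.07; ending inventory = $64.18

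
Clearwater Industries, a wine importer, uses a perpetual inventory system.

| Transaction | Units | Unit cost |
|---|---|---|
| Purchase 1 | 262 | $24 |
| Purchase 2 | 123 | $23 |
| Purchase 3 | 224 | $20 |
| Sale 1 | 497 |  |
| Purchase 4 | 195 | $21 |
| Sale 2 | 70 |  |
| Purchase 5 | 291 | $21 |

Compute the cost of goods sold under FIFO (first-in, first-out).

COGS = $12,757

Sale 1 (497) [FIFO — oldest first]: 262 @ $24 + 123 @ $23 + 112 @ $20 = $11,357
Sale 2 (70) [FIFO — oldest first]: 70 @ $20 = $1,400
Total COGS = $11,357 + $1,400 = $12,757
Ending inventory: 42 @ $20 + 195 @ $21 + 291 @ $21 = $11,046
Check: goods available $23,803 = COGS $12,757 + ending $11,046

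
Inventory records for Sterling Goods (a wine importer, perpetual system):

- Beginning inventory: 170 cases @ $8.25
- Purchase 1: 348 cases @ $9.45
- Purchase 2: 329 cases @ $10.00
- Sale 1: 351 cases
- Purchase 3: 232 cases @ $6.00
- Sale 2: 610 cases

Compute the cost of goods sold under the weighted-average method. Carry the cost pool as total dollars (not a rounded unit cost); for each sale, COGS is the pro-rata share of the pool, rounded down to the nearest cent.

COGS = $8,389.92

After Beginning: 170 on hand, pool $1,402.50 (≈ $8.2500 each)
After Purchase 1: 518 on hand, pool $4,691.10 (≈ $9.0562 each)
After Purchase 2: 847 on hand, pool $7,981.10 (≈ $9.4228 each)
Sale 1, sell 351: 351/847 × $7,981.10 → $3,307.39
After Purchase 3: 728 on hand, pool $6,065.71 (≈ $8.3320 each)
Sale 2, sell 610: 610/728 × $6,065.71 → $5,082.53
Total COGS = $3,307.39 + $5,082.53 = $8,389.92
Ending inventory (cost pool remaining) = $983.18
Check: goods available $9,373.10 = COGS $8,389.92 + ending $983.18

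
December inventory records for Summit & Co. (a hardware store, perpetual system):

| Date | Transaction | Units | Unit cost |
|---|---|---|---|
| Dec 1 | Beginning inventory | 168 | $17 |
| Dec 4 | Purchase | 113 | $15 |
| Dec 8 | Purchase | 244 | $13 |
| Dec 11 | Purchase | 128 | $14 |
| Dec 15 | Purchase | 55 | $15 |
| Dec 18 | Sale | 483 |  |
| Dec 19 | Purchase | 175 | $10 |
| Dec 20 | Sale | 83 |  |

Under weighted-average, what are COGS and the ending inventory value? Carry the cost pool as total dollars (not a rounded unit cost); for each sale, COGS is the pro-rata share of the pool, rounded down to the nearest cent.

After Dec 1: 168 on hand, pool $2,856.00 (≈ $17.0000 each)
After Dec 4: 281 on hand, pool $4,551.00 (≈ $16.1957 each)
After Dec 8: 525 on hand, pool $7,723.00 (≈ $14.7105 each)
After Dec 11: 653 on hand, pool $9,515.00 (≈ $14.5712 each)
After Dec 15: 708 on hand, pool $10,340.00 (≈ $14.6045 each)
Dec 18, sell 483: 483/708 × $10,340.00 → $7,053.98
After Dec 19: 400 on hand, pool $5,036.02 (≈ $12.5901 each)
Dec 20, sell 83: 83/400 × $5,036.02 → $1,044.97
Total COGS = $7,053.98 + $1,044.97 = $8,098.95
Ending inventory (cost pool remaining) = $3,991.05
Check: goods available $12,090.00 = COGS $8,098.95 + ending $3,991.05

COGS = $8,098.95; ending inventory = $3,991.05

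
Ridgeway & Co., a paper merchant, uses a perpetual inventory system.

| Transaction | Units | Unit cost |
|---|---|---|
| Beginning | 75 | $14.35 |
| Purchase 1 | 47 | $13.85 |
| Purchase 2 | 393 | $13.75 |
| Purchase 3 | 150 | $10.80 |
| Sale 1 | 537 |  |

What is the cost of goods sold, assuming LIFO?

Sale 1 (537) [LIFO — newest first]: 150 @ $10.80 + 387 @ $13.75 = $6,941.25
Ending inventory: 75 @ $14.35 + 47 @ $13.85 + 6 @ $13.75 = $1,809.70

COGS = $6,941.25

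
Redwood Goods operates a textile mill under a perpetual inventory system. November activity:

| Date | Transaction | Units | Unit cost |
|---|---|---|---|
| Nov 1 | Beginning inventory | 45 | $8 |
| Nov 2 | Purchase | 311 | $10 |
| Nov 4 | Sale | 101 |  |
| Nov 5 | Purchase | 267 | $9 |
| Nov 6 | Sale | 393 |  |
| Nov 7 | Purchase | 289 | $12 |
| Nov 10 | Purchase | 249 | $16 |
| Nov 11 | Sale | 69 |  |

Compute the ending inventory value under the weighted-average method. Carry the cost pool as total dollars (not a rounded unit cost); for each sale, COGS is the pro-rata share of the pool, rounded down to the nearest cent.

Ending inventory = $7,764.22

After Nov 1: 45 on hand, pool $360.00 (≈ $8.0000 each)
After Nov 2: 356 on hand, pool $3,470.00 (≈ $9.7472 each)
Nov 4, sell 101: 101/356 × $3,470.00 → $984.46
After Nov 5: 522 on hand, pool $4,888.54 (≈ $9.3650 each)
Nov 6, sell 393: 393/522 × $4,888.54 → $3,680.45
After Nov 7: 418 on hand, pool $4,676.09 (≈ $11.1868 each)
After Nov 10: 667 on hand, pool $8,660.09 (≈ $12.9836 each)
Nov 11, sell 69: 69/667 × $8,660.09 → $895.87
Total COGS = $984.46 + $3,680.45 + $895.87 = $5,560.78
Ending inventory (cost pool remaining) = $7,764.22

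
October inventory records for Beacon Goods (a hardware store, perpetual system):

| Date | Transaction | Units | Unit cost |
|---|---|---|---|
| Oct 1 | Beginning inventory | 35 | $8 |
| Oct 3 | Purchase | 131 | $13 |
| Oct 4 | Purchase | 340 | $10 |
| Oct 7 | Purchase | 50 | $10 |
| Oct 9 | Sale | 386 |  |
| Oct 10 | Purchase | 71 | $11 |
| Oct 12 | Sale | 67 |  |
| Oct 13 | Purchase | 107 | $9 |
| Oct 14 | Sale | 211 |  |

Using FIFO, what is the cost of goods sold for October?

COGS = $6,997

Oct 9, 386 sold [FIFO — oldest first]: 35 @ $8 + 131 @ $13 + 220 @ $10 = $4,183
Oct 12, 67 sold [FIFO — oldest first]: 67 @ $10 = $670
Oct 14, 211 sold [FIFO — oldest first]: 53 @ $10 + 50 @ $10 + 71 @ $11 + 37 @ $9 = $2,144
Total COGS = $4,183 + $670 + $2,144 = $6,997
Ending inventory: 70 @ $9 = $630
Check: goods available $7,627 = COGS $6,997 + ending $630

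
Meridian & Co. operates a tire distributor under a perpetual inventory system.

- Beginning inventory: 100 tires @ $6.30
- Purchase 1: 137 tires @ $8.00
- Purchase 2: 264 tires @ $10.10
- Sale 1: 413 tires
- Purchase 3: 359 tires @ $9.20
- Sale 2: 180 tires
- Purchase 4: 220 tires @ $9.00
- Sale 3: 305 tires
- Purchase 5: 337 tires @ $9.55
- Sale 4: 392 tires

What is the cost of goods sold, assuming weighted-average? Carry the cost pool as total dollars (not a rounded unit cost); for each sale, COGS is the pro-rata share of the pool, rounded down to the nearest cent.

After Beginning: 100 on hand, pool $630.00 (≈ $6.3000 each)
After Purchase 1: 237 on hand, pool $1,726.00 (≈ $7.2827 each)
After Purchase 2: 501 on hand, pool $4,392.40 (≈ $8.7673 each)
Sale 1, sell 413: 413/501 × $4,392.40 → $3,620.88
After Purchase 3: 447 on hand, pool $4,074.32 (≈ $9.1148 each)
Sale 2, sell 180: 180/447 × $4,074.32 → $1,640.66
After Purchase 4: 487 on hand, pool $4,413.66 (≈ $9.0630 each)
Sale 3, sell 305: 305/487 × $4,413.66 → $2,764.20
After Purchase 5: 519 on hand, pool $4,867.81 (≈ $9.3792 each)
Sale 4, sell 392: 392/519 × $4,867.81 → $3,676.65
Total COGS = $3,620.88 + $1,640.66 + $2,764.20 + $3,676.65 = $11,702.39
Ending inventory (cost pool remaining) = $1,191.16

COGS = $11,702.39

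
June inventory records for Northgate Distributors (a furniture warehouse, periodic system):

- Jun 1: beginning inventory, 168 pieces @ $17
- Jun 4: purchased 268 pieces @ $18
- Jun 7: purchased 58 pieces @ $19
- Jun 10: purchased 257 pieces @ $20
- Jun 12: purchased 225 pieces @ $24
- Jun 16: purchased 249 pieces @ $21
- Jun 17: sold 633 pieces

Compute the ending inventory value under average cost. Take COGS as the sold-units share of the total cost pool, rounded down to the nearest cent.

Ending inventory = $11,864.65

Jun 17, sell 633: 633/1225 × $24,551.00 → $12,686.35
Ending inventory (cost pool remaining) = $11,864.65
Check: goods available $24,551.00 = COGS $12,686.35 + ending $11,864.65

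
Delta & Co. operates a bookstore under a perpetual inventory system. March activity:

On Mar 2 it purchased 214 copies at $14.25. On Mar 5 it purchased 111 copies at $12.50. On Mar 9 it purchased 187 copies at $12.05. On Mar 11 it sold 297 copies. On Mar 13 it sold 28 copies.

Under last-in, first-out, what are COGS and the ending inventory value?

COGS = $4,025.60; ending inventory = $2,664.75

Mar 11, 297 sold [LIFO — newest first]: 187 @ $12.05 + 110 @ $12.50 = $3,628.35
Mar 13, 28 sold [LIFO — newest first]: 1 @ $12.50 + 27 @ $14.25 = $397.25
Total COGS = $3,628.35 + $397.25 = $4,025.60
Ending inventory: 187 @ $14.25 = $2,664.75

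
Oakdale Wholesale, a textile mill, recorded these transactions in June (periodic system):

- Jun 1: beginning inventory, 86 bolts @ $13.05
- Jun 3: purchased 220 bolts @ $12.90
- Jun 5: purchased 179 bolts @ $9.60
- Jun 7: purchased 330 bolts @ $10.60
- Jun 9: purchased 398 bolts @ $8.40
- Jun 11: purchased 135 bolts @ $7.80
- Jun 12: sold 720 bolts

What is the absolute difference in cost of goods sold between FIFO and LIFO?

FIFO COGS: 86 @ $13.05 + 220 @ $12.90 + 179 @ $9.60 + 235 @ $10.60 = $8,169.70
LIFO COGS: 135 @ $7.80 + 398 @ $8.40 + 187 @ $10.60 = $6,378.40
Difference = |$8,169.70 − $6,378.40| = $1,791.30

$1,791.30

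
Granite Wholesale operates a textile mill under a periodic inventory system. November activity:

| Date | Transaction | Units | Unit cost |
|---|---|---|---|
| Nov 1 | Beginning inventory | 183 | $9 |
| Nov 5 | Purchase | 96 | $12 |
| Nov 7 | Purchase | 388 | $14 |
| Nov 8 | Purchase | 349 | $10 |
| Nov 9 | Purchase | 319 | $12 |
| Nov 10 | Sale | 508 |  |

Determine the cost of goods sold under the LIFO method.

Nov 10, 508 sold [LIFO — newest first]: 319 @ $12 + 189 @ $10 = $5,718
Ending inventory: 183 @ $9 + 96 @ $12 + 388 @ $14 + 160 @ $10 = $9,831
Check: goods available $15,549 = COGS $5,718 + ending $9,831

COGS = $5,718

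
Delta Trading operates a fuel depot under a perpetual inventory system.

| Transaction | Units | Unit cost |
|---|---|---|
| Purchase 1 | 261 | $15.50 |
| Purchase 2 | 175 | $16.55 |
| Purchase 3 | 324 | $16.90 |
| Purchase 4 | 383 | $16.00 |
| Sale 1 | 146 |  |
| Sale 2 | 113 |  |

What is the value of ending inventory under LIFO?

Sale 1 (146) [LIFO — newest first]: 146 @ $16.00 = $2,336.00
Sale 2 (113) [LIFO — newest first]: 113 @ $16.00 = $1,808.00
Total COGS = $2,336.00 + $1,808.00 = $4,144.00
Ending inventory: 261 @ $15.50 + 175 @ $16.55 + 324 @ $16.90 + 124 @ $16.00 = $14,401.35

Ending inventory = $14,401.35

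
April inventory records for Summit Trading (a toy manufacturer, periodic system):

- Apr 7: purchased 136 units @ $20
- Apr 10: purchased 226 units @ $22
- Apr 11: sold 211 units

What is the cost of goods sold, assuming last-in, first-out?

COGS = $4,642

Apr 11, 211 sold [LIFO — newest first]: 211 @ $22 = $4,642
Ending inventory: 136 @ $20 + 15 @ $22 = $3,050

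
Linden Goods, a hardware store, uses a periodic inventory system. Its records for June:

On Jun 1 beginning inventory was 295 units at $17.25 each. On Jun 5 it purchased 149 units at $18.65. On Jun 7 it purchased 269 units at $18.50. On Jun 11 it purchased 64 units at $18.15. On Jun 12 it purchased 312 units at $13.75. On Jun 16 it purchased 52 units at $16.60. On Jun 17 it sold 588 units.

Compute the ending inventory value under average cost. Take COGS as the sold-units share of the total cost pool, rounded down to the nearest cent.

Ending inventory = $9,285.61

Jun 17, sell 588: 588/1141 × $19,158.90 → $9,873.29
Ending inventory (cost pool remaining) = $9,285.61
Check: goods available $19,158.90 = COGS $9,873.29 + ending $9,285.61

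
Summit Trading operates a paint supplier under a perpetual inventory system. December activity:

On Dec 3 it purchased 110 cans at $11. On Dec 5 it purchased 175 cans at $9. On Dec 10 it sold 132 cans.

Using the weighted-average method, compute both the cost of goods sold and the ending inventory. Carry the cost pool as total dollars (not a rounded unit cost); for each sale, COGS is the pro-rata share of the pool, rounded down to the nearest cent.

After Dec 3: 110 on hand, pool $1,210.00 (≈ $11.0000 each)
After Dec 5: 285 on hand, pool $2,785.00 (≈ $9.7719 each)
Dec 10, sell 132: 132/285 × $2,785.00 → $1,289.89
Ending inventory (cost pool remaining) = $1,495.11

COGS = $1,289.89; ending inventory = $1,495.11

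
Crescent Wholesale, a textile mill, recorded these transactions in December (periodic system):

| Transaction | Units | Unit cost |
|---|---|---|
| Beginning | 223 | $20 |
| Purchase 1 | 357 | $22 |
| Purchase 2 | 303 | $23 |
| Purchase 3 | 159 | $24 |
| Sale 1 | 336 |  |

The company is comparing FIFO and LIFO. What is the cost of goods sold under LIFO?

FIFO COGS: 223 @ $20 + 113 @ $22 = $6,946
LIFO COGS: 159 @ $24 + 177 @ $23 = $7,887

COGS = $7,887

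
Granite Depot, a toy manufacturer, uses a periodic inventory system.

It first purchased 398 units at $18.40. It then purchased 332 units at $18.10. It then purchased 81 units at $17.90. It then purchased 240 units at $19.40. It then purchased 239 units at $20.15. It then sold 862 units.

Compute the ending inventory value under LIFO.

Ending inventory = $7,866.20

Sale 1 (862) [LIFO — newest first]: 239 @ $20.15 + 240 @ $19.40 + 81 @ $17.90 + 302 @ $18.10 = $16,387.95
Ending inventory: 398 @ $18.40 + 30 @ $18.10 = $7,866.20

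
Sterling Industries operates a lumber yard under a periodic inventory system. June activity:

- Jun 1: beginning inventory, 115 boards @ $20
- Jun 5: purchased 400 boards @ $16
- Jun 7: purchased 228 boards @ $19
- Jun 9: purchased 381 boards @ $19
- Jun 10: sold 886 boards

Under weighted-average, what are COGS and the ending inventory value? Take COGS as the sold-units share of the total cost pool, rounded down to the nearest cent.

COGS = $15,978.74; ending inventory = $4,292.26

Jun 10, sell 886: 886/1124 × $20,271.00 → $15,978.74
Ending inventory (cost pool remaining) = $4,292.26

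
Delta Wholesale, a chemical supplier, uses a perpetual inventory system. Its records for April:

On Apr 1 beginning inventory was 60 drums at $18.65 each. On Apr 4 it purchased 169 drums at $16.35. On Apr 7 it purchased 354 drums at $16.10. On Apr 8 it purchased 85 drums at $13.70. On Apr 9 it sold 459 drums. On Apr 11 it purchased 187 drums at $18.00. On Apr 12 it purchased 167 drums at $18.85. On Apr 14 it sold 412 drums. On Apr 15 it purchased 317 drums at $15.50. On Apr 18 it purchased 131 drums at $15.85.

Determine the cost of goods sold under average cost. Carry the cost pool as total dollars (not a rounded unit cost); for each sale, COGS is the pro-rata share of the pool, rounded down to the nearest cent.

After Apr 1: 60 on hand, pool $1,119.00 (≈ $18.6500 each)
After Apr 4: 229 on hand, pool $3,882.15 (≈ $16.9526 each)
After Apr 7: 583 on hand, pool $9,581.55 (≈ $16.4349 each)
After Apr 8: 668 on hand, pool $10,746.05 (≈ $16.0869 each)
Apr 9, sell 459: 459/668 × $10,746.05 → $7,383.88
After Apr 11: 396 on hand, pool $6,728.17 (≈ $16.9903 each)
After Apr 12: 563 on hand, pool $9,876.12 (≈ $17.5420 each)
Apr 14, sell 412: 412/563 × $9,876.12 → $7,227.28
After Apr 15: 468 on hand, pool $7,562.34 (≈ $16.1588 each)
After Apr 18: 599 on hand, pool $9,638.69 (≈ $16.0913 each)
Total COGS = $7,383.88 + $7,227.28 = $14,611.16
Ending inventory (cost pool remaining) = $9,638.69

COGS = $14,611.16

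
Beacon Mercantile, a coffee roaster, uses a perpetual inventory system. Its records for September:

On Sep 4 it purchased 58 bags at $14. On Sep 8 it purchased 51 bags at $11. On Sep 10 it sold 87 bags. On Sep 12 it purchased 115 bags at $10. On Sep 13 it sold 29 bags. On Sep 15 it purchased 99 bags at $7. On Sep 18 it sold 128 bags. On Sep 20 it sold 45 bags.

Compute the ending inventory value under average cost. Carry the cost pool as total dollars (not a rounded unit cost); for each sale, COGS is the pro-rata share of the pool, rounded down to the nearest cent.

After Sep 4: 58 on hand, pool $812.00 (≈ $14.0000 each)
After Sep 8: 109 on hand, pool $1,373.00 (≈ $12.5963 each)
Sep 10, sell 87: 87/109 × $1,373.00 → $1,095.88
After Sep 12: 137 on hand, pool $1,427.12 (≈ $10.4169 each)
Sep 13, sell 29: 29/137 × $1,427.12 → $302.09
After Sep 15: 207 on hand, pool $1,818.03 (≈ $8.7828 each)
Sep 18, sell 128: 128/207 × $1,818.03 → $1,124.19
Sep 20, sell 45: 45/79 × $693.84 → $395.22
Total COGS = $1,095.88 + $302.09 + $1,124.19 + $395.22 = $2,917.38
Ending inventory (cost pool remaining) = $298.62
Check: goods available $3,216.00 = COGS $2,917.38 + ending $298.62

Ending inventory = $298.62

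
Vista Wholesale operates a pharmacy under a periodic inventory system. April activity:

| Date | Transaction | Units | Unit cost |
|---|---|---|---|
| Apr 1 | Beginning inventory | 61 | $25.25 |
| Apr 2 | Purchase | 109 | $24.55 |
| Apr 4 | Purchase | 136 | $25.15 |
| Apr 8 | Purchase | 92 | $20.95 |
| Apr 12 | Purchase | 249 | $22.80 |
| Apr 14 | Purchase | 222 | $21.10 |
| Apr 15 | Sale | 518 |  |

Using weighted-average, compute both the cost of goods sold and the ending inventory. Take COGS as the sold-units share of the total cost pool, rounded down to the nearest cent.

Apr 15, sell 518: 518/869 × $19,925.40 → $11,877.28
Ending inventory (cost pool remaining) = $8,048.12

COGS = $11,877.28; ending inventory = $8,048.12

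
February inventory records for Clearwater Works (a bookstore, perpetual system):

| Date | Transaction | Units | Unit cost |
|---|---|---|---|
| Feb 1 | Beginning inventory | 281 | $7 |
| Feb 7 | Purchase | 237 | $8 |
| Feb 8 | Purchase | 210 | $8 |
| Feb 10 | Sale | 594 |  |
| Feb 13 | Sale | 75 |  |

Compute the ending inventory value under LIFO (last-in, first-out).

Feb 10, 594 sold [LIFO — newest first]: 210 @ $8 + 237 @ $8 + 147 @ $7 = $4,605
Feb 13, 75 sold [LIFO — newest first]: 75 @ $7 = $525
Total COGS = $4,605 + $525 = $5,130
Ending inventory: 59 @ $7 = $413

Ending inventory = $413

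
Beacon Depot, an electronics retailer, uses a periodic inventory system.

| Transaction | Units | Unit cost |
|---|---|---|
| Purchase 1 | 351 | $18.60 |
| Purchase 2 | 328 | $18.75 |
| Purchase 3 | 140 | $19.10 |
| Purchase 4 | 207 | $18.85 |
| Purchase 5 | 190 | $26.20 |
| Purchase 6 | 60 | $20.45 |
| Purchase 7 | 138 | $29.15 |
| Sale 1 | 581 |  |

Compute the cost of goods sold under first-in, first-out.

Sale 1 (581) [FIFO — oldest first]: 351 @ $18.60 + 230 @ $18.75 = $10,841.10
Ending inventory: 98 @ $18.75 + 140 @ $19.10 + 207 @ $18.85 + 190 @ $26.20 + 60 @ $20.45 + 138 @ $29.15 = $18,641.15

COGS = $10,841.10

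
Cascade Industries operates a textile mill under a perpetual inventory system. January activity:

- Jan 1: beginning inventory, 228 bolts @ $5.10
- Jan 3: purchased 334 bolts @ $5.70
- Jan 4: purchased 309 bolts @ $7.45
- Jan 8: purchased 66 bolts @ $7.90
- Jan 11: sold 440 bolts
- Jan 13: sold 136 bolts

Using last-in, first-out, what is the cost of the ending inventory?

Jan 11, 440 sold [LIFO — newest first]: 66 @ $7.90 + 309 @ $7.45 + 65 @ $5.70 = $3,193.95
Jan 13, 136 sold [LIFO — newest first]: 136 @ $5.70 = $775.20
Total COGS = $3,193.95 + $775.20 = $3,969.15
Ending inventory: 228 @ $5.10 + 133 @ $5.70 = $1,920.90

Ending inventory = $1,920.90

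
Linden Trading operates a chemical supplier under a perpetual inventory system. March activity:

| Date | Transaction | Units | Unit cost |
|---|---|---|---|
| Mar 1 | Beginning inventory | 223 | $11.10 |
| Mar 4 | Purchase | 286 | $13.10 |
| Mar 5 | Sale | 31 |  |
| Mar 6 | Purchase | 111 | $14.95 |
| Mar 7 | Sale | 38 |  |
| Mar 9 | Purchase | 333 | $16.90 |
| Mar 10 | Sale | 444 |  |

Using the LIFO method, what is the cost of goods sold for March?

Mar 5, 31 sold [LIFO — newest first]: 31 @ $13.10 = $406.10
Mar 7, 38 sold [LIFO — newest first]: 38 @ $14.95 = $568.10
Mar 10, 444 sold [LIFO — newest first]: 333 @ $16.90 + 73 @ $14.95 + 38 @ $13.10 = $7,216.85
Total COGS = $406.10 + $568.10 + $7,216.85 = $8,191.05
Ending inventory: 223 @ $11.10 + 217 @ $13.10 = $5,318.00
Check: goods available $13,509.05 = COGS $8,191.05 + ending $5,318.00

COGS = $8,191.05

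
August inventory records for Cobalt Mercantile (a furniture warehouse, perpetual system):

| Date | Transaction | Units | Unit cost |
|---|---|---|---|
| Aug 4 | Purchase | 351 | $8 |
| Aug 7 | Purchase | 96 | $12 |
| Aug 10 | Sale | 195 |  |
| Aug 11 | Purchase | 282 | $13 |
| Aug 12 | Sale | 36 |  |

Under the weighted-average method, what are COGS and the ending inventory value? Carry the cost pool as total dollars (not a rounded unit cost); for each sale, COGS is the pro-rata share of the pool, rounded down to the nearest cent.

After Aug 4: 351 on hand, pool $2,808.00 (≈ $8.0000 each)
After Aug 7: 447 on hand, pool $3,960.00 (≈ $8.8591 each)
Aug 10, sell 195: 195/447 × $3,960.00 → $1,727.51
After Aug 11: 534 on hand, pool $5,898.49 (≈ $11.0459 each)
Aug 12, sell 36: 36/534 × $5,898.49 → $397.65
Total COGS = $1,727.51 + $397.65 = $2,125.16
Ending inventory (cost pool remaining) = $5,500.84

COGS = $2,125.16; ending inventory = $5,500.84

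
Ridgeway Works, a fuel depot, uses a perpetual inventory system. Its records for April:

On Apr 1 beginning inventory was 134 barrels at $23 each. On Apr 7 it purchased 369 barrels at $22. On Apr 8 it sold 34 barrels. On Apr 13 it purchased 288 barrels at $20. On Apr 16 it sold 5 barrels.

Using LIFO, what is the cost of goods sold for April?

COGS = $848

Apr 8, 34 sold [LIFO — newest first]: 34 @ $22 = $748
Apr 16, 5 sold [LIFO — newest first]: 5 @ $20 = $100
Total COGS = $748 + $100 = $848
Ending inventory: 134 @ $23 + 335 @ $22 + 283 @ $20 = $16,112
Check: goods available $16,960 = COGS $848 + ending $16,112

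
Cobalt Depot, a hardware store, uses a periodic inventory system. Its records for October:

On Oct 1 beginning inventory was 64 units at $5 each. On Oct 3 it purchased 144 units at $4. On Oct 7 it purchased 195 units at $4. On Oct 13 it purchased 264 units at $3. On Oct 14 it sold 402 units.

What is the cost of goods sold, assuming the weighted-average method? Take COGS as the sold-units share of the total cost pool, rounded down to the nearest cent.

COGS = $1,487.46

Oct 14, sell 402: 402/667 × $2,468.00 → $1,487.46
Ending inventory (cost pool remaining) = $980.54
Check: goods available $2,468.00 = COGS $1,487.46 + ending $980.54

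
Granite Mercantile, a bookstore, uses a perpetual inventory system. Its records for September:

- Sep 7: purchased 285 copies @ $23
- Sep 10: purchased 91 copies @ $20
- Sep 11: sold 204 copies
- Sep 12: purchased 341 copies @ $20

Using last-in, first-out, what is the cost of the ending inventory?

Ending inventory = $10,776

Sep 11, 204 sold [LIFO — newest first]: 91 @ $20 + 113 @ $23 = $4,419
Ending inventory: 172 @ $23 + 341 @ $20 = $10,776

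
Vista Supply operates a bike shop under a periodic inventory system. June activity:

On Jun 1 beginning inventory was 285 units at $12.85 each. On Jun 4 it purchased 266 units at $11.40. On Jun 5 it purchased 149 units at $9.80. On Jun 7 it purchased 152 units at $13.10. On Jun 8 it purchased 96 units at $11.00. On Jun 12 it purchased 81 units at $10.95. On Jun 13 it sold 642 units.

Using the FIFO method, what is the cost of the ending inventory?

Jun 13, 642 sold [FIFO — oldest first]: 285 @ $12.85 + 266 @ $11.40 + 91 @ $9.80 = $7,586.45
Ending inventory: 58 @ $9.80 + 152 @ $13.10 + 96 @ $11.00 + 81 @ $10.95 = $4,502.55

Ending inventory = $4,502.55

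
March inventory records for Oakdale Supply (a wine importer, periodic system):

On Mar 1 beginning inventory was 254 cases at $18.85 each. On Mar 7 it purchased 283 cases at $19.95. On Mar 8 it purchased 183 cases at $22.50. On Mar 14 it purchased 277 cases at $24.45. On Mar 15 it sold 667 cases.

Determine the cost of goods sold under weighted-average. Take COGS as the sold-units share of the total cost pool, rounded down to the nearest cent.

COGS = $14,265.83

Mar 15, sell 667: 667/997 × $21,323.90 → $14,265.83
Ending inventory (cost pool remaining) = $7,058.07
Check: goods available $21,323.90 = COGS $14,265.83 + ending $7,058.07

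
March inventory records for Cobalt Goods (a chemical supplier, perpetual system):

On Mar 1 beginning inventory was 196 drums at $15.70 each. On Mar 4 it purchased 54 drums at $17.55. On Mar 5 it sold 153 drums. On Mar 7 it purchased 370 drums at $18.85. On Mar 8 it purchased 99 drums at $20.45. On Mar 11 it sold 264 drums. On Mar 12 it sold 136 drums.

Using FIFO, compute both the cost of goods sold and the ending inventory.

COGS = $9,736.45; ending inventory = $3,287.50

Mar 5, 153 sold [FIFO — oldest first]: 153 @ $15.70 = $2,402.10
Mar 11, 264 sold [FIFO — oldest first]: 43 @ $15.70 + 54 @ $17.55 + 167 @ $18.85 = $4,770.75
Mar 12, 136 sold [FIFO — oldest first]: 136 @ $18.85 = $2,563.60
Total COGS = $2,402.10 + $4,770.75 + $2,563.60 = $9,736.45
Ending inventory: 67 @ $18.85 + 99 @ $20.45 = $3,287.50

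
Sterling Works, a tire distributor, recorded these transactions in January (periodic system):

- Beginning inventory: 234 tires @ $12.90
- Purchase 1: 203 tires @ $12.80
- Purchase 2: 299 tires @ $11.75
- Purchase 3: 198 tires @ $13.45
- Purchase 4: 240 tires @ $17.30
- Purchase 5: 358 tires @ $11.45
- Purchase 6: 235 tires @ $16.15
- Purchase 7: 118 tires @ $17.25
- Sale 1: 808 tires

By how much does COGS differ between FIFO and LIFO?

FIFO COGS: 234 @ $12.90 + 203 @ $12.80 + 299 @ $11.75 + 72 @ $13.45 = $10,098.65
LIFO COGS: 118 @ $17.25 + 235 @ $16.15 + 358 @ $11.45 + 97 @ $17.30 = $11,607.95
Difference = |$10,098.65 − $11,607.95| = $1,509.30

$1,509.30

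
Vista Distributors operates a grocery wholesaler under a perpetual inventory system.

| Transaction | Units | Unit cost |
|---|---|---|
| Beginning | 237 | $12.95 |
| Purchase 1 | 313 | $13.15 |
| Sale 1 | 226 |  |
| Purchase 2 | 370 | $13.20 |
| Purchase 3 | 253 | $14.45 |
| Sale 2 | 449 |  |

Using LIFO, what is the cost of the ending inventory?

Sale 1 (226) [LIFO — newest first]: 226 @ $13.15 = $2,971.90
Sale 2 (449) [LIFO — newest first]: 253 @ $14.45 + 196 @ $13.20 = $6,243.05
Total COGS = $2,971.90 + $6,243.05 = $9,214.95
Ending inventory: 237 @ $12.95 + 87 @ $13.15 + 174 @ $13.20 = $6,510.00

Ending inventory = $6,510.00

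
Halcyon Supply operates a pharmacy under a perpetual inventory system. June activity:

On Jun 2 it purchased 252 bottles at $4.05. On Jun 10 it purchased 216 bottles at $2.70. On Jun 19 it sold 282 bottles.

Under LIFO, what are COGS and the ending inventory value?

COGS = $850.50; ending inventory = $753.30

Jun 19, 282 sold [LIFO — newest first]: 216 @ $2.70 + 66 @ $4.05 = $850.50
Ending inventory: 186 @ $4.05 = $753.30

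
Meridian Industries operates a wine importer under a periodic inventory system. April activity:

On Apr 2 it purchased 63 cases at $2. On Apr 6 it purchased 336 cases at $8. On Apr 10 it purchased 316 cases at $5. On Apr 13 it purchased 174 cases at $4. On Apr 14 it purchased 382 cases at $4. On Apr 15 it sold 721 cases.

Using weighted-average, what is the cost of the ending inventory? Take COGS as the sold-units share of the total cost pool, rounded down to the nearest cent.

Apr 15, sell 721: 721/1271 × $6,618.00 → $3,754.19
Ending inventory (cost pool remaining) = $2,863.81

Ending inventory = $2,863.81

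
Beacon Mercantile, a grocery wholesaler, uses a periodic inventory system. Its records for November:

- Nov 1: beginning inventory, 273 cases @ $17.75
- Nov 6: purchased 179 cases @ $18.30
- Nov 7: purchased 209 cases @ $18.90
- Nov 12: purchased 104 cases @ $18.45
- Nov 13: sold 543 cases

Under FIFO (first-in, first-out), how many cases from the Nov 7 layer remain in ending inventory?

Nov 13, 543 sold [FIFO — oldest first]: 273 @ $17.75 + 179 @ $18.30 + 91 @ $18.90 = $9,841.35
Ending inventory: 118 @ $18.90 + 104 @ $18.45 = $4,149.00

118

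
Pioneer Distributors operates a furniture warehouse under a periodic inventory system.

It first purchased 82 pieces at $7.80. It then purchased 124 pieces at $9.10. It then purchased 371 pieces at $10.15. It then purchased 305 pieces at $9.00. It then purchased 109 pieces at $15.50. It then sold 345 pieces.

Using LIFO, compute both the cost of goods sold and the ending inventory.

COGS = $3,813.50; ending inventory = $6,154.65

Sale 1 (345) [LIFO — newest first]: 109 @ $15.50 + 236 @ $9.00 = $3,813.50
Ending inventory: 82 @ $7.80 + 124 @ $9.10 + 371 @ $10.15 + 69 @ $9.00 = $6,154.65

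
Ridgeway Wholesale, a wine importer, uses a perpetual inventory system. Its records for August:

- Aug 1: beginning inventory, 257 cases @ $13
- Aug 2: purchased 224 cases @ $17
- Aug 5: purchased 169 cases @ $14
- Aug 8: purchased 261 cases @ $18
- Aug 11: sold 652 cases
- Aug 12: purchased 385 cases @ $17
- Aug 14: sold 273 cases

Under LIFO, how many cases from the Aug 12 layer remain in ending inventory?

112

Aug 11, 652 sold [LIFO — newest first]: 261 @ $18 + 169 @ $14 + 222 @ $17 = $10,838
Aug 14, 273 sold [LIFO — newest first]: 273 @ $17 = $4,641
Total COGS = $10,838 + $4,641 = $15,479
Ending inventory: 257 @ $13 + 2 @ $17 + 112 @ $17 = $5,279
Check: goods available $20,758 = COGS $15,479 + ending $5,279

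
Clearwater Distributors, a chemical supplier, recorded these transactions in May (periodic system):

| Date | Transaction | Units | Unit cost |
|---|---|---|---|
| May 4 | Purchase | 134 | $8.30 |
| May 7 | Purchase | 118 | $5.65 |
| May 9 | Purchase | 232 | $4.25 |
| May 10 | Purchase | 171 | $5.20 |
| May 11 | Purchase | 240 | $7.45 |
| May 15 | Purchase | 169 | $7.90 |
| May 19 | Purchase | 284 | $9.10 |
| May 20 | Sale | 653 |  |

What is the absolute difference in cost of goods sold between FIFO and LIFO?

FIFO COGS: 134 @ $8.30 + 118 @ $5.65 + 232 @ $4.25 + 169 @ $5.20 = $3,643.70
LIFO COGS: 284 @ $9.10 + 169 @ $7.90 + 200 @ $7.45 = $5,409.50
Difference = |$3,643.70 − $5,409.50| = $1,765.80

$1,765.80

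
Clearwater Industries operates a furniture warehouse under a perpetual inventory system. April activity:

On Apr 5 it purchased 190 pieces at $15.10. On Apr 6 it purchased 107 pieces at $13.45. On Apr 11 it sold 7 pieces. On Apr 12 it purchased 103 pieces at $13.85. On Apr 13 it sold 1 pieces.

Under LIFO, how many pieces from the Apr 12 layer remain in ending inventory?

102

Apr 11, 7 sold [LIFO — newest first]: 7 @ $13.45 = $94.15
Apr 13, 1 sold [LIFO — newest first]: 1 @ $13.85 = $13.85
Total COGS = $94.15 + $13.85 = $108.00
Ending inventory: 190 @ $15.10 + 100 @ $13.45 + 102 @ $13.85 = $5,626.70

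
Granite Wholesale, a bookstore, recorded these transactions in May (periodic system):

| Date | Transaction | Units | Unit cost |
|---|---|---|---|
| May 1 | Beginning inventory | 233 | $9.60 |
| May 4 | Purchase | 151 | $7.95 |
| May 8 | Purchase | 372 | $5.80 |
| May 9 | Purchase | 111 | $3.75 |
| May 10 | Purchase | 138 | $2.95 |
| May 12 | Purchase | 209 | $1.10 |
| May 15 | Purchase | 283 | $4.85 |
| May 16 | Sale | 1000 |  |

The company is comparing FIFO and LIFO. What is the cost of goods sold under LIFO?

COGS = $3,928.00

FIFO COGS: 233 @ $9.60 + 151 @ $7.95 + 372 @ $5.80 + 111 @ $3.75 + 133 @ $2.95 = $6,403.45
LIFO COGS: 283 @ $4.85 + 209 @ $1.10 + 138 @ $2.95 + 111 @ $3.75 + 259 @ $5.80 = $3,928.00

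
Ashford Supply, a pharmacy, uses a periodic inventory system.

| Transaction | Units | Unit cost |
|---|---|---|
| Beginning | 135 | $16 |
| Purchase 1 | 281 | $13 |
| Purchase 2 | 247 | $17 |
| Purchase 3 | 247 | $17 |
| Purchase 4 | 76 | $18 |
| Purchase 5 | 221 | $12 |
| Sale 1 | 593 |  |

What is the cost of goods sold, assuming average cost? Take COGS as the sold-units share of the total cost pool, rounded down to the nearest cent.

Sale 1, sell 593: 593/1207 × $18,231.00 → $8,956.90
Ending inventory (cost pool remaining) = $9,274.10
Check: goods available $18,231.00 = COGS $8,956.90 + ending $9,274.10

COGS = $8,956.90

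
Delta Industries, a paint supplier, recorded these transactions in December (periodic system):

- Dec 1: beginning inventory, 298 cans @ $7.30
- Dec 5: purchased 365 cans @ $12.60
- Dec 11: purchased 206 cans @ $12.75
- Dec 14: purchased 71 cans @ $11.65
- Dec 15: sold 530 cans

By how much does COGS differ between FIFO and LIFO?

FIFO COGS: 298 @ $7.30 + 232 @ $12.60 = $5,098.60
LIFO COGS: 71 @ $11.65 + 206 @ $12.75 + 253 @ $12.60 = $6,641.45
Difference = |$5,098.60 − $6,641.45| = $1,542.85

$1,542.85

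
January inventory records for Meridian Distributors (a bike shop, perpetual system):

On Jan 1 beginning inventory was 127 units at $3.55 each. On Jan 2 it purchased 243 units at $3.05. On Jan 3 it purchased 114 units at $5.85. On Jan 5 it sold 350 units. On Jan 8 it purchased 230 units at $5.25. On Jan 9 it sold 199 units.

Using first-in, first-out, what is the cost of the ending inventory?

Jan 5, 350 sold [FIFO — oldest first]: 127 @ $3.55 + 223 @ $3.05 = $1,131.00
Jan 9, 199 sold [FIFO — oldest first]: 20 @ $3.05 + 114 @ $5.85 + 65 @ $5.25 = $1,069.15
Total COGS = $1,131.00 + $1,069.15 = $2,200.15
Ending inventory: 165 @ $5.25 = $866.25
Check: goods available $3,066.40 = COGS $2,200.15 + ending $866.25

Ending inventory = $866.25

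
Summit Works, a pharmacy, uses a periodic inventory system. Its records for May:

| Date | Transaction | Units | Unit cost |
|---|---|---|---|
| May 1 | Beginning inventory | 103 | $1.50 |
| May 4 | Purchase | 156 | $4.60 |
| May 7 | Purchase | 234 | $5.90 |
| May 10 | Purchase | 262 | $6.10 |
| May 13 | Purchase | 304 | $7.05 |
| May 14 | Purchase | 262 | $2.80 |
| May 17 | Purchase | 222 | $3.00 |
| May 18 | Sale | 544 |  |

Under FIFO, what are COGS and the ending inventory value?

COGS = $2,563.80; ending inventory = $4,829.90

May 18, 544 sold [FIFO — oldest first]: 103 @ $1.50 + 156 @ $4.60 + 234 @ $5.90 + 51 @ $6.10 = $2,563.80
Ending inventory: 211 @ $6.10 + 304 @ $7.05 + 262 @ $2.80 + 222 @ $3.00 = $4,829.90
Check: goods available $7,393.70 = COGS $2,563.80 + ending $4,829.90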